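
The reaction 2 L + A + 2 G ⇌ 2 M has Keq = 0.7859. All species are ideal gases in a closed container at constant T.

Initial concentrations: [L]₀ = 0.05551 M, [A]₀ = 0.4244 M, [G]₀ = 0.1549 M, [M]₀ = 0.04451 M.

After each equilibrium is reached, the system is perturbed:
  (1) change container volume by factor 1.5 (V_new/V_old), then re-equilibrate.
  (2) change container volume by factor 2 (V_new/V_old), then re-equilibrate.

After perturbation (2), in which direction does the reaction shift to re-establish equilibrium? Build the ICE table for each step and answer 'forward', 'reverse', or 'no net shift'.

Direction: reverse

Q₀ = 63.14 vs Keq = 0.7859 ⇒ Q>K, reverse
Step 1:
                  L         A         G         M
  init      0.05551    0.4244    0.1549   0.04451
  Δ         0.03447   0.01724   0.03447  -0.03447
  eq        0.08998    0.4416    0.1894   0.01004
  solve Keq expr → x = -0.01724; check Q = 0.7859
Then change container volume by factor 1.5 (V_new/V_old).
Step 2:
                  L         A         G         M
  init      0.05999    0.2944    0.1262  0.006693
  Δ        0.002787  0.001393  0.002787 -0.002787
  eq        0.06277    0.2958     0.129  0.003906
  solve Keq expr → x = -0.001393; check Q = 0.7859
Then change container volume by factor 2 (V_new/V_old).
Step 3:
                  L         A         G         M
  init      0.03139    0.1479   0.06452  0.001953
  Δ         0.00122 6.1022e-04   0.00122  -0.00122
  eq        0.03261    0.1485   0.06574 7.3233e-04
  solve Keq expr → x = -6.1022e-04; check Q = 0.7859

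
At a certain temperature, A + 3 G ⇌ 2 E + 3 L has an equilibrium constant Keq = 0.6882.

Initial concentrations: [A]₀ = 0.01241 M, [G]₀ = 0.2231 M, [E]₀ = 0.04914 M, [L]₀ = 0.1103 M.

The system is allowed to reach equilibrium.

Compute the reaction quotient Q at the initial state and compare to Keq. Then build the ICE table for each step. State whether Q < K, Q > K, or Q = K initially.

Q₀ = 0.02351 vs Keq = 0.6882 ⇒ Q<K, forward
Step 1:
                  A         G         E         L
  I         0.01241    0.2231   0.04914    0.1103
  C       -0.009824  -0.02947   0.01965   0.02947
  E        0.002586    0.1936   0.06879    0.1398
  solve Keq expr → x = 0.009824; check Q = 0.6882

Q₀ = 0.02351; Q < K (proceeds forward)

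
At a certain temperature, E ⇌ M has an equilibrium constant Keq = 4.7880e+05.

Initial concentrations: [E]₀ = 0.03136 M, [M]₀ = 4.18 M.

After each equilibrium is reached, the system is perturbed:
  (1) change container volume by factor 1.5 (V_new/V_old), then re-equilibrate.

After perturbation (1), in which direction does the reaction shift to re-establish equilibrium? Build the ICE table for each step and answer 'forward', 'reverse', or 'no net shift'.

Q₀ = 133.3 vs Keq = 4.7880e+05 ⇒ Q<K, forward
Step 1:
                   E          M
  I          0.03136       4.18
  C         -0.03135    0.03135
  E       8.7956e-06      4.211
  solve Keq expr → x = 0.03135; check Q = 4.7880e+05
Then change container volume by factor 1.5 (V_new/V_old).
Step 2:
                   E          M
  I       5.8638e-06      2.808
  C                0          0
  E       5.8638e-06      2.808
  solve Keq expr → x = 0; check Q = 4.7880e+05

Direction: no net shift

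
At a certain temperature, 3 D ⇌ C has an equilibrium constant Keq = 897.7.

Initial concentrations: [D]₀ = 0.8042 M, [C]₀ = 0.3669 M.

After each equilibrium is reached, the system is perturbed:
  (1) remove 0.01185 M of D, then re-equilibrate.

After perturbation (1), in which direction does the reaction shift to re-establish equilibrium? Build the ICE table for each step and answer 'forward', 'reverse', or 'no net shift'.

Q₀ = 0.7054 vs Keq = 897.7 ⇒ Q<K, forward
Step 1:
                  D         C
  Initial    0.8042    0.3669
  Change    -0.7165    0.2388
  Equil     0.08771    0.6057
  solve Keq expr → x = 0.2388; check Q = 897.7
Then remove 0.01185 M of D.
Step 2:
                  D         C
  Initial   0.07586    0.6057
  Change    0.01166 -0.003887
  Equil     0.08752    0.6018
  solve Keq expr → x = -0.003887; check Q = 897.7

Direction: reverse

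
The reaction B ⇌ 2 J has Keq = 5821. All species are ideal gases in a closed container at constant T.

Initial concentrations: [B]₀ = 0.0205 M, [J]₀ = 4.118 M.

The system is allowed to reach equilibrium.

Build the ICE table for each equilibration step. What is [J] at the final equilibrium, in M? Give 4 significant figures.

Q₀ = 827.2 vs Keq = 5821 ⇒ Q<K, forward
Step 1:
                    B           J
  Initial      0.0205       4.118
  Change     -0.01754     0.03507
  Equil      0.002963       4.153
  solve Keq expr → x = 0.01754; check Q = 5821

[J]_eq = 4.153 M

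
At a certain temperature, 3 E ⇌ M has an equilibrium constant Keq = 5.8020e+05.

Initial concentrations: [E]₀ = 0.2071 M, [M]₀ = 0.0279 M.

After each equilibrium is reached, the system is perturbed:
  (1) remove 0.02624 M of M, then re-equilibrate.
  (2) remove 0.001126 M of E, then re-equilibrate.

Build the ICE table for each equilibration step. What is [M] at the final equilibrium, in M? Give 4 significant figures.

[M]_eq = 0.06868 M

Q₀ = 3.141 vs Keq = 5.8020e+05 ⇒ Q<K, forward
Step 1:
                    E           M
  Initial      0.2071      0.0279
  Change      -0.2016     0.06721
  Equil      0.005473     0.09511
  solve Keq expr → x = 0.06721; check Q = 5.8020e+05
Then remove 0.02624 M of M.
Step 2:
                    E           M
  Initial    0.005473     0.06887
  Change  -5.5394e-04  1.8465e-04
  Equil      0.004919     0.06905
  solve Keq expr → x = 1.8465e-04; check Q = 5.8020e+05
Then remove 0.001126 M of E.
Step 3:
                    E           M
  Initial    0.003793     0.06905
  Change     0.001117 -3.7238e-04
  Equil       0.00491     0.06868
  solve Keq expr → x = -3.7238e-04; check Q = 5.8020e+05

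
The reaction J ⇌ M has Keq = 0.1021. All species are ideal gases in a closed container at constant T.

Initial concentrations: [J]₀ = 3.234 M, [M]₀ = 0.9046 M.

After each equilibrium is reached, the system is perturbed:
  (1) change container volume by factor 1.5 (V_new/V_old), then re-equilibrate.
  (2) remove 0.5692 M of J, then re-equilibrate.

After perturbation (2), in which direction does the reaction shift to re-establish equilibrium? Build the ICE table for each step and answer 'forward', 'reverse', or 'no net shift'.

Direction: reverse

Q₀ = 0.2797 vs Keq = 0.1021 ⇒ Q>K, reverse
Step 1:
                    J           M
  init          3.234      0.9046
  Δ            0.5212     -0.5212
  eq            3.755      0.3834
  solve Keq expr → x = -0.5212; check Q = 0.1021
Then change container volume by factor 1.5 (V_new/V_old).
Step 2:
                    J           M
  init          2.503      0.2556
  Δ                 0           0
  eq            2.503      0.2556
  solve Keq expr → x = 0; check Q = 0.1021
Then remove 0.5692 M of J.
Step 3:
                    J           M
  init          1.934      0.2556
  Δ           0.05273    -0.05273
  eq            1.987      0.2029
  solve Keq expr → x = -0.05273; check Q = 0.1021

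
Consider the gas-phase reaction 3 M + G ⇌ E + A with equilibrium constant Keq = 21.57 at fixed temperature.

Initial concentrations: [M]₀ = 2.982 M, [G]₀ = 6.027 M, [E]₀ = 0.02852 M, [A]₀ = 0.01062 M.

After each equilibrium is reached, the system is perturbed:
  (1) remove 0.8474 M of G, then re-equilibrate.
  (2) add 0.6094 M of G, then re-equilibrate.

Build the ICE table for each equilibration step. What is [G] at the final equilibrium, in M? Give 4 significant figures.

Q₀ = 1.8952e-06 vs Keq = 21.57 ⇒ Q<K, forward
Step 1:
                    M           G           E           A
  init          2.982       6.027     0.02852     0.01062
  Δ            -2.781     -0.9269      0.9269      0.9269
  eq           0.2012         5.1      0.9555      0.9376
  solve Keq expr → x = 0.9269; check Q = 21.57
Then remove 0.8474 M of G.
Step 2:
                    M           G           E           A
  init         0.2012       4.253      0.9555      0.9376
  Δ            0.0119    0.003966   -0.003966   -0.003966
  eq           0.2131       4.257      0.9515      0.9336
  solve Keq expr → x = -0.003966; check Q = 21.57
Then add 0.6094 M of G.
Step 3:
                    M           G           E           A
  init         0.2131       4.866      0.9515      0.9336
  Δ          -0.00883   -0.002943    0.002943    0.002943
  eq           0.2043       4.863      0.9544      0.9365
  solve Keq expr → x = 0.002943; check Q = 21.57

[G]_eq = 4.863 M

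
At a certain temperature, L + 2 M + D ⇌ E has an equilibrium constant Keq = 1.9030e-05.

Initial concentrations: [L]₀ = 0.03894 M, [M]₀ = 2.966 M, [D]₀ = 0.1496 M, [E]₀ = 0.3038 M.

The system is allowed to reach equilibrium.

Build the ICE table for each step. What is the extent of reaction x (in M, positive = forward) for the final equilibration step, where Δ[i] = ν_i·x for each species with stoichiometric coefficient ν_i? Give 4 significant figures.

x = -0.3038 M

Q₀ = 5.928 vs Keq = 1.9030e-05 ⇒ Q>K, reverse
Step 1:
                  L         M         D         E
  init      0.03894     2.966    0.1496    0.3038
  Δ          0.3038    0.6075    0.3038   -0.3038
  eq         0.3427     3.574    0.4534 3.7757e-05
  solve Keq expr → x = -0.3038; check Q = 1.9030e-05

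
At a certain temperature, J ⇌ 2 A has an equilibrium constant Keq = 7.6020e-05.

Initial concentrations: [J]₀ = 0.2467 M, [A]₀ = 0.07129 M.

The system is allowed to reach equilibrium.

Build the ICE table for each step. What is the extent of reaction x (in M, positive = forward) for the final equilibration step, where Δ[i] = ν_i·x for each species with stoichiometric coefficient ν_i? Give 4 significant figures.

x = -0.03334 M

Q₀ = 0.0206 vs Keq = 7.6020e-05 ⇒ Q>K, reverse
Step 1:
                   J          A
  init        0.2467    0.07129
  Δ          0.03334   -0.06668
  eq            0.28   0.004614
  solve Keq expr → x = -0.03334; check Q = 7.6020e-05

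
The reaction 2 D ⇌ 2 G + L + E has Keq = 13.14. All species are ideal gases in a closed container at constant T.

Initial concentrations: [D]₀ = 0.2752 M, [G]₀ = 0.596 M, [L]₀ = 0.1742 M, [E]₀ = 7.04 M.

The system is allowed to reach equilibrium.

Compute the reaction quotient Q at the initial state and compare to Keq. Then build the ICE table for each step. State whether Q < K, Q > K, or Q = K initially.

Q₀ = 5.752; Q < K (proceeds forward)

Q₀ = 5.752 vs Keq = 13.14 ⇒ Q<K, forward
Step 1:
                    D           G           L           E
  init         0.2752       0.596      0.1742        7.04
  Δ           -0.0586      0.0586      0.0293      0.0293
  eq           0.2166      0.6546      0.2035       7.069
  solve Keq expr → x = 0.0293; check Q = 13.14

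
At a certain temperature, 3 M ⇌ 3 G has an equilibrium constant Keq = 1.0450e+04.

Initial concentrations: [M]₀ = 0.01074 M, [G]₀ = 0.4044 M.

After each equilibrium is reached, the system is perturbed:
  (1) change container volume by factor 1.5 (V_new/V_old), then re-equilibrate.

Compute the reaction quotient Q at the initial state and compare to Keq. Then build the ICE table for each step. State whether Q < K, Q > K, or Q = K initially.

Q₀ = 5.3385e+04 vs Keq = 1.0450e+04 ⇒ Q>K, reverse
Step 1:
                    M           G
  init        0.01074      0.4044
  Δ          0.007418   -0.007418
  eq          0.01816       0.397
  solve Keq expr → x = -0.002473; check Q = 1.0450e+04
Then change container volume by factor 1.5 (V_new/V_old).
Step 2:
                    M           G
  init        0.01211      0.2647
  Δ                 0           0
  eq          0.01211      0.2647
  solve Keq expr → x = 0; check Q = 1.0450e+04

Q₀ = 5.3385e+04; Q > K (proceeds reverse)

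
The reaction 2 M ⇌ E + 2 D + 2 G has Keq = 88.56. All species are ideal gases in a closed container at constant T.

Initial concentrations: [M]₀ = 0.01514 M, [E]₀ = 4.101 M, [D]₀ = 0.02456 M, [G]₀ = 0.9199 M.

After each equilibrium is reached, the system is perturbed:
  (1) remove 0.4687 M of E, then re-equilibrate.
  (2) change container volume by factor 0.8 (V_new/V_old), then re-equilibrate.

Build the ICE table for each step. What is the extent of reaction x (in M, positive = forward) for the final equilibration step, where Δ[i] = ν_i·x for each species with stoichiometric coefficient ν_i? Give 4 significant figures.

x = -0.001228 M

Q₀ = 9.132 vs Keq = 88.56 ⇒ Q<K, forward
Step 1:
                   M          E          D          G
  init       0.01514      4.101    0.02456     0.9199
  Δ        -0.008526   0.004263   0.008526   0.008526
  eq        0.006614      4.105    0.03309     0.9284
  solve Keq expr → x = 0.004263; check Q = 88.56
Then remove 0.4687 M of E.
Step 2:
                   M          E          D          G
  init      0.006614      3.637    0.03309     0.9284
  Δ       -3.2542e-04 1.6271e-04 3.2542e-04 3.2542e-04
  eq        0.006288      3.637    0.03341     0.9288
  solve Keq expr → x = 1.6271e-04; check Q = 88.56
Then change container volume by factor 0.8 (V_new/V_old).
Step 3:
                   M          E          D          G
  init       0.00786      4.546    0.04176      1.161
  Δ         0.002456  -0.001228  -0.002456  -0.002456
  eq         0.01032      4.545    0.03931      1.158
  solve Keq expr → x = -0.001228; check Q = 88.56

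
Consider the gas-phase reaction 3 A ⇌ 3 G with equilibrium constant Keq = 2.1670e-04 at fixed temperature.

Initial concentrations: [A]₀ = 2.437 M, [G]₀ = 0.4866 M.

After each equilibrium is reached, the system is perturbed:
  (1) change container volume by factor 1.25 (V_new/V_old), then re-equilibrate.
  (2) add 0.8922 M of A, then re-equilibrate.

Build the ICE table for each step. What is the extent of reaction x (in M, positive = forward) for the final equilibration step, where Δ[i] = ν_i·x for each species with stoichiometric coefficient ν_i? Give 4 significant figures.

Q₀ = 0.007961 vs Keq = 2.1670e-04 ⇒ Q>K, reverse
Step 1:
                    A           G
  I             2.437      0.4866
  C            0.3209     -0.3209
  E             2.758      0.1657
  solve Keq expr → x = -0.107; check Q = 2.1670e-04
Then change container volume by factor 1.25 (V_new/V_old).
Step 2:
                    A           G
  I             2.206      0.1325
  C                 0           0
  E             2.206      0.1325
  solve Keq expr → x = 0; check Q = 2.1670e-04
Then add 0.8922 M of A.
Step 3:
                    A           G
  I             3.099      0.1325
  C          -0.05055     0.05055
  E             3.048      0.1831
  solve Keq expr → x = 0.01685; check Q = 2.1670e-04

x = 0.01685 M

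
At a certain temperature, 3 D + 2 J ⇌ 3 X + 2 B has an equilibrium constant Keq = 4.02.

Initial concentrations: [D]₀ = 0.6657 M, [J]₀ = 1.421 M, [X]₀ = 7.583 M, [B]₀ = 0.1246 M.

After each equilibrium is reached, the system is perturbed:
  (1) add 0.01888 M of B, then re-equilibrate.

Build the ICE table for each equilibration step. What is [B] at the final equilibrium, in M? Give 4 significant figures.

[B]_eq = 0.09195 M

Q₀ = 11.36 vs Keq = 4.02 ⇒ Q>K, reverse
Step 1:
                    D           J           X           B
  init         0.6657       1.421       7.583      0.1246
  Δ            0.0565     0.03767     -0.0565    -0.03767
  eq           0.7222       1.459       7.526     0.08693
  solve Keq expr → x = -0.01883; check Q = 4.02
Then add 0.01888 M of B.
Step 2:
                    D           J           X           B
  init         0.7222       1.459       7.526      0.1058
  Δ           0.02079     0.01386    -0.02079    -0.01386
  eq            0.743       1.473       7.506     0.09195
  solve Keq expr → x = -0.006929; check Q = 4.02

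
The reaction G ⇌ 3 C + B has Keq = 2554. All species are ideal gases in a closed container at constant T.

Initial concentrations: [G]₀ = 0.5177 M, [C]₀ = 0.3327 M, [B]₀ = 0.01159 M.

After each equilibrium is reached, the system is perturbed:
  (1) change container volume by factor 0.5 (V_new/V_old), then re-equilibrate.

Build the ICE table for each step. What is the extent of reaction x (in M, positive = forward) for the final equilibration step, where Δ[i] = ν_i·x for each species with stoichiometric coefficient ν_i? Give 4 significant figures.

x = -0.01799 M

Q₀ = 8.2445e-04 vs Keq = 2554 ⇒ Q<K, forward
Step 1:
                   G          C          B
  init        0.5177     0.3327    0.01159
  Δ          -0.5163      1.549     0.5163
  eq        0.001377      1.882     0.5279
  solve Keq expr → x = 0.5163; check Q = 2554
Then change container volume by factor 0.5 (V_new/V_old).
Step 2:
                   G          C          B
  init      0.002754      3.763      1.056
  Δ          0.01799   -0.05396   -0.01799
  eq         0.02074      3.709      1.038
  solve Keq expr → x = -0.01799; check Q = 2554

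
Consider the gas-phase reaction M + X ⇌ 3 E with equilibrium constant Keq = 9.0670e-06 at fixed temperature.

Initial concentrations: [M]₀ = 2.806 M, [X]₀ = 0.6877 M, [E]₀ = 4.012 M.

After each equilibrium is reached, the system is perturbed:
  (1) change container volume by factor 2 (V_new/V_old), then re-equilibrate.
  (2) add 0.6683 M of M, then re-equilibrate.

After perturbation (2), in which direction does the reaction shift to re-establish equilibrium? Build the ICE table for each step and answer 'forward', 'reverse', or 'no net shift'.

Q₀ = 33.47 vs Keq = 9.0670e-06 ⇒ Q>K, reverse
Step 1:
                  M         X         E
  Initial     2.806    0.6877     4.012
  Change      1.323     1.323     -3.97
  Equil       4.129     2.011   0.04223
  solve Keq expr → x = -1.323; check Q = 9.0670e-06
Then change container volume by factor 2 (V_new/V_old).
Step 2:
                  M         X         E
  Initial     2.065     1.005   0.02111
  Change  -0.001821 -0.001821  0.005464
  Equil       2.063     1.004   0.02658
  solve Keq expr → x = 0.001821; check Q = 9.0670e-06
Then add 0.6683 M of M.
Step 3:
                  M         X         E
  Initial     2.731     1.004   0.02658
  Change  -8.6490e-04 -8.6490e-04  0.002595
  Equil        2.73     1.003   0.02917
  solve Keq expr → x = 8.6490e-04; check Q = 9.0670e-06

Direction: forward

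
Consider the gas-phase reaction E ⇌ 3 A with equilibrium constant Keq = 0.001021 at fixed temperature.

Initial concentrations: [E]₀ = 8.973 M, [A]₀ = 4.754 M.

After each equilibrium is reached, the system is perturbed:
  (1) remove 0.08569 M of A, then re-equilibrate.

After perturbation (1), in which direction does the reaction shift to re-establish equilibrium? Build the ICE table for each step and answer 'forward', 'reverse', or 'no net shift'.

Direction: forward

Q₀ = 11.97 vs Keq = 0.001021 ⇒ Q>K, reverse
Step 1:
                  E         A
  I           8.973     4.754
  C           1.511    -4.534
  E           10.48    0.2204
  solve Keq expr → x = -1.511; check Q = 0.001021
Then remove 0.08569 M of A.
Step 2:
                  E         A
  I           10.48    0.1347
  C         -0.0285   0.08549
  E           10.46    0.2202
  solve Keq expr → x = 0.0285; check Q = 0.001021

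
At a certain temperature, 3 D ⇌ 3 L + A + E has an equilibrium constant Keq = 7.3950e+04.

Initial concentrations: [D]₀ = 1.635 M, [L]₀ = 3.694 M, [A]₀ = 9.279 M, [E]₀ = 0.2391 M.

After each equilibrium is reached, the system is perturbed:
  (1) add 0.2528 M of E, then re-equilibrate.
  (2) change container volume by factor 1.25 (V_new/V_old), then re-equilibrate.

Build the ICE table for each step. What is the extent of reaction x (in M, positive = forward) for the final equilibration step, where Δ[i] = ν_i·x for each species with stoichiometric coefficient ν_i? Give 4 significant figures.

Q₀ = 25.59 vs Keq = 7.3950e+04 ⇒ Q<K, forward
Step 1:
                   D          L          A          E
  Initial      1.635      3.694      9.279     0.2391
  Change      -1.404      1.404      0.468      0.468
  Equil       0.2311      5.098      9.747     0.7071
  solve Keq expr → x = 0.468; check Q = 7.3950e+04
Then add 0.2528 M of E.
Step 2:
                   D          L          A          E
  Initial     0.2311      5.098      9.747     0.9599
  Change      0.0229    -0.0229  -0.007633  -0.007633
  Equil        0.254      5.075      9.739     0.9522
  solve Keq expr → x = -0.007633; check Q = 7.3950e+04
Then change container volume by factor 1.25 (V_new/V_old).
Step 3:
                   D          L          A          E
  Initial     0.2032       4.06      7.791     0.7618
  Change    -0.02622    0.02622   0.008741   0.008741
  Equil        0.177      4.086        7.8     0.7705
  solve Keq expr → x = 0.008741; check Q = 7.3950e+04

x = 0.008741 M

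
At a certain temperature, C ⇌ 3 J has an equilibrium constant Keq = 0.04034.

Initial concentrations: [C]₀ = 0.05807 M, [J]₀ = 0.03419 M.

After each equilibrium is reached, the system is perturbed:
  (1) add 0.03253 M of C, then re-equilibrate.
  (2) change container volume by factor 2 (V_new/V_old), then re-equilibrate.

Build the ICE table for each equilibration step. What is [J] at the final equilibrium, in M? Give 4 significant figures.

[J]_eq = 0.09306 M

Q₀ = 6.8825e-04 vs Keq = 0.04034 ⇒ Q<K, forward
Step 1:
                   C          J
  Initial    0.05807    0.03419
  Change    -0.02522    0.07565
  Equil      0.03285     0.1098
  solve Keq expr → x = 0.02522; check Q = 0.04034
Then add 0.03253 M of C.
Step 2:
                   C          J
  Initial    0.06538     0.1098
  Change   -0.007586    0.02276
  Equil       0.0578     0.1326
  solve Keq expr → x = 0.007586; check Q = 0.04034
Then change container volume by factor 2 (V_new/V_old).
Step 3:
                   C          J
  Initial     0.0289     0.0663
  Change    -0.00892    0.02676
  Equil      0.01998    0.09306
  solve Keq expr → x = 0.00892; check Q = 0.04034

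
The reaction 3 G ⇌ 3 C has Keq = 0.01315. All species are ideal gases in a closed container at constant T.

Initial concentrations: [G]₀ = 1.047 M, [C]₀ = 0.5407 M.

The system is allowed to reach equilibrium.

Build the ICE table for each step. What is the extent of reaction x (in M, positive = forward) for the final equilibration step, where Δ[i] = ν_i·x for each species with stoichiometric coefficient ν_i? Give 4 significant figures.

x = -0.07917 M

Q₀ = 0.1377 vs Keq = 0.01315 ⇒ Q>K, reverse
Step 1:
                   G          C
  I            1.047     0.5407
  C           0.2375    -0.2375
  E            1.285     0.3032
  solve Keq expr → x = -0.07917; check Q = 0.01315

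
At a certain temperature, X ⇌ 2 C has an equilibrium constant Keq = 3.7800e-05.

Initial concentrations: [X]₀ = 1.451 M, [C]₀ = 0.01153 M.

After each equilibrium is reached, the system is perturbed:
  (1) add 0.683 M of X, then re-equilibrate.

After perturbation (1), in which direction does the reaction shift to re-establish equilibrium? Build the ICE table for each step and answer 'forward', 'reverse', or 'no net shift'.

Q₀ = 9.1620e-05 vs Keq = 3.7800e-05 ⇒ Q>K, reverse
Step 1:
                    X           C
  init          1.451     0.01153
  Δ          0.002059   -0.004119
  eq            1.453    0.007411
  solve Keq expr → x = -0.002059; check Q = 3.7800e-05
Then add 0.683 M of X.
Step 2:
                    X           C
  init          2.136    0.007411
  Δ       -7.8644e-04    0.001573
  eq            2.135    0.008984
  solve Keq expr → x = 7.8644e-04; check Q = 3.7800e-05

Direction: forward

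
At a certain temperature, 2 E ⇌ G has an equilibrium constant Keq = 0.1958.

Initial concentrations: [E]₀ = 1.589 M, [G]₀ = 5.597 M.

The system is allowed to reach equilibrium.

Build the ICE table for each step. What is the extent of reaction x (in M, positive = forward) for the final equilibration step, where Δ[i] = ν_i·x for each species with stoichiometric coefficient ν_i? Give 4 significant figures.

Q₀ = 2.217 vs Keq = 0.1958 ⇒ Q>K, reverse
Step 1:
                  E         G
  I           1.589     5.597
  C           2.989    -1.494
  E           4.578     4.103
  solve Keq expr → x = -1.494; check Q = 0.1958

x = -1.494 M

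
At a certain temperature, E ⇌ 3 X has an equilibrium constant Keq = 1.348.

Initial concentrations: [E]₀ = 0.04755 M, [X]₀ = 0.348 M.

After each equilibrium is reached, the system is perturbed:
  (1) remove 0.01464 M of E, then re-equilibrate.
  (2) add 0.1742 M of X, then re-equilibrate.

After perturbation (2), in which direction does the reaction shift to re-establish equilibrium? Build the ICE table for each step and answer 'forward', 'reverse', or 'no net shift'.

Direction: reverse

Q₀ = 0.8863 vs Keq = 1.348 ⇒ Q<K, forward
Step 1:
                    E           X
  I           0.04755       0.348
  C         -0.008705     0.02612
  E           0.03884      0.3741
  solve Keq expr → x = 0.008705; check Q = 1.348
Then remove 0.01464 M of E.
Step 2:
                    E           X
  I            0.0242      0.3741
  C          0.007799     -0.0234
  E             0.032      0.3507
  solve Keq expr → x = -0.007799; check Q = 1.348
Then add 0.1742 M of X.
Step 3:
                    E           X
  I             0.032      0.5249
  C           0.02957    -0.08871
  E           0.06157      0.4362
  solve Keq expr → x = -0.02957; check Q = 1.348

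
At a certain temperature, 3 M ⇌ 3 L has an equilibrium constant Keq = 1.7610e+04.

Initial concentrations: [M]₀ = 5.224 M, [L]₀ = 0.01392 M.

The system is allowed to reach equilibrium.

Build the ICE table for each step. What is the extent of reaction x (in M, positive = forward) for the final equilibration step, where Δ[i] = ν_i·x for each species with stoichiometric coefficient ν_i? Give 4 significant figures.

x = 1.677 M

Q₀ = 1.8919e-08 vs Keq = 1.7610e+04 ⇒ Q<K, forward
Step 1:
                  M         L
  Initial     5.224   0.01392
  Change      -5.03      5.03
  Equil      0.1939     5.044
  solve Keq expr → x = 1.677; check Q = 1.7610e+04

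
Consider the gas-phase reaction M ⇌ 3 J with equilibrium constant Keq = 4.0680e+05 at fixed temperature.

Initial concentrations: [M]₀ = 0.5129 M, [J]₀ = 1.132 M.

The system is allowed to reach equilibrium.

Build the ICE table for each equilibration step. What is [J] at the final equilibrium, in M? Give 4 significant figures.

Q₀ = 2.828 vs Keq = 4.0680e+05 ⇒ Q<K, forward
Step 1:
                   M          J
  init        0.5129      1.132
  Δ          -0.5129      1.539
  eq      4.6819e-05      2.671
  solve Keq expr → x = 0.5129; check Q = 4.0680e+05

[J]_eq = 2.671 M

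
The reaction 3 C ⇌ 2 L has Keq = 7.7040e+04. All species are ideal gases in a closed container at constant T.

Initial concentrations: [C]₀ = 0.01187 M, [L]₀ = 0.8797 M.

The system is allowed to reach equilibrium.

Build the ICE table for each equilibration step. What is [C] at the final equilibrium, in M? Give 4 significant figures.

[C]_eq = 0.02147 M

Q₀ = 4.6272e+05 vs Keq = 7.7040e+04 ⇒ Q>K, reverse
Step 1:
                    C           L
  Initial     0.01187      0.8797
  Change     0.009602   -0.006401
  Equil       0.02147      0.8733
  solve Keq expr → x = -0.003201; check Q = 7.7040e+04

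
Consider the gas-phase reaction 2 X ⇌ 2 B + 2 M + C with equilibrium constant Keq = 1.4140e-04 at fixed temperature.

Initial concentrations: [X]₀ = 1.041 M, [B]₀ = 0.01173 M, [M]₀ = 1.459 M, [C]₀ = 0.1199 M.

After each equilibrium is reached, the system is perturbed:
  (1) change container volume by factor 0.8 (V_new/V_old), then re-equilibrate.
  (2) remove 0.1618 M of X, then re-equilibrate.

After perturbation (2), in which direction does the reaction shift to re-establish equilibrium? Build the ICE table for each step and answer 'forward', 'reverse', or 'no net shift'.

Direction: reverse

Q₀ = 3.2406e-05 vs Keq = 1.4140e-04 ⇒ Q<K, forward
Step 1:
                    X           B           M           C
  I             1.041     0.01173       1.459      0.1199
  C          -0.01174     0.01174     0.01174    0.005868
  E             1.029     0.02347       1.471      0.1258
  solve Keq expr → x = 0.005868; check Q = 1.4140e-04
Then change container volume by factor 0.8 (V_new/V_old).
Step 2:
                    X           B           M           C
  I             1.287     0.02933       1.838      0.1572
  C          0.007855   -0.007855   -0.007855   -0.003928
  E             1.294     0.02148       1.831      0.1533
  solve Keq expr → x = -0.003928; check Q = 1.4140e-04
Then remove 0.1618 M of X.
Step 3:
                    X           B           M           C
  I             1.133     0.02148       1.831      0.1533
  C          0.002538   -0.002538   -0.002538   -0.001269
  E             1.135     0.01894       1.828       0.152
  solve Keq expr → x = -0.001269; check Q = 1.4140e-04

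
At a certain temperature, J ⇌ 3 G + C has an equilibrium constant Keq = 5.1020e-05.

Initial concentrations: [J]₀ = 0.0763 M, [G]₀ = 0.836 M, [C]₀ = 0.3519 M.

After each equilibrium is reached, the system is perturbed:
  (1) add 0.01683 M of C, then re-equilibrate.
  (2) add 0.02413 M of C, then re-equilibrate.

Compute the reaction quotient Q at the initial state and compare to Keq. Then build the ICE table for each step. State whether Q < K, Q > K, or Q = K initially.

Q₀ = 2.695; Q > K (proceeds reverse)

Q₀ = 2.695 vs Keq = 5.1020e-05 ⇒ Q>K, reverse
Step 1:
                   J          G          C
  Initial     0.0763      0.836     0.3519
  Change      0.2596    -0.7789    -0.2596
  Equil       0.3359    0.05706    0.09225
  solve Keq expr → x = -0.2596; check Q = 5.1020e-05
Then add 0.01683 M of C.
Step 2:
                   J          G          C
  Initial     0.3359    0.05706     0.1091
  Change  9.6285e-04  -0.002889 -9.6285e-04
  Equil       0.3369    0.05417     0.1081
  solve Keq expr → x = -9.6285e-04; check Q = 5.1020e-05
Then add 0.02413 M of C.
Step 3:
                   J          G          C
  Initial     0.3369    0.05417     0.1323
  Change    0.001107  -0.003321  -0.001107
  Equil        0.338    0.05085     0.1311
  solve Keq expr → x = -0.001107; check Q = 5.1020e-05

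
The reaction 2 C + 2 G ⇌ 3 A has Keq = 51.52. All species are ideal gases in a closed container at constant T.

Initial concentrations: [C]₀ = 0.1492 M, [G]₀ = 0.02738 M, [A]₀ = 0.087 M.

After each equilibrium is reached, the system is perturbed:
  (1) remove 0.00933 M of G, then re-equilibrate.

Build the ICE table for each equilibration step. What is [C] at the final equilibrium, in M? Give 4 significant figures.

[C]_eq = 0.1526 M

Q₀ = 39.46 vs Keq = 51.52 ⇒ Q<K, forward
Step 1:
                   C          G          A
  init        0.1492    0.02738      0.087
  Δ        -0.001904  -0.001904   0.002855
  eq          0.1473    0.02548    0.08986
  solve Keq expr → x = 9.5183e-04; check Q = 51.52
Then remove 0.00933 M of G.
Step 2:
                   C          G          A
  init        0.1473    0.01615    0.08986
  Δ         0.005274   0.005274  -0.007911
  eq          0.1526    0.02142    0.08194
  solve Keq expr → x = -0.002637; check Q = 51.52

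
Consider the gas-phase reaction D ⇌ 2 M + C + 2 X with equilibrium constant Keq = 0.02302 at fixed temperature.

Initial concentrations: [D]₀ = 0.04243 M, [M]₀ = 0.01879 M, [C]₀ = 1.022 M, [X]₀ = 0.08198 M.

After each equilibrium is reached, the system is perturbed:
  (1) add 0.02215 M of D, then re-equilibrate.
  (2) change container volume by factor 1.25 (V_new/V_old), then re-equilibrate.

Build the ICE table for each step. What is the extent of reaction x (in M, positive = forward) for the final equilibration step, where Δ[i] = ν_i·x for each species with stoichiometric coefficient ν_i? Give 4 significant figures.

Q₀ = 5.7154e-05 vs Keq = 0.02302 ⇒ Q<K, forward
Step 1:
                   D          M          C          X
  Initial    0.04243    0.01879      1.022    0.08198
  Change    -0.03442    0.06883    0.03442    0.06883
  Equil     0.008014    0.08762      1.056     0.1508
  solve Keq expr → x = 0.03442; check Q = 0.02302
Then add 0.02215 M of D.
Step 2:
                   D          M          C          X
  Initial    0.03016    0.08762      1.056     0.1508
  Change    -0.01224    0.02448    0.01224    0.02448
  Equil      0.01792     0.1121      1.069     0.1753
  solve Keq expr → x = 0.01224; check Q = 0.02302
Then change container volume by factor 1.25 (V_new/V_old).
Step 3:
                   D          M          C          X
  Initial    0.01434    0.08968     0.8549     0.1402
  Change    -0.00561    0.01122    0.00561    0.01122
  Equil      0.00873     0.1009     0.8605     0.1515
  solve Keq expr → x = 0.00561; check Q = 0.02302

x = 0.00561 M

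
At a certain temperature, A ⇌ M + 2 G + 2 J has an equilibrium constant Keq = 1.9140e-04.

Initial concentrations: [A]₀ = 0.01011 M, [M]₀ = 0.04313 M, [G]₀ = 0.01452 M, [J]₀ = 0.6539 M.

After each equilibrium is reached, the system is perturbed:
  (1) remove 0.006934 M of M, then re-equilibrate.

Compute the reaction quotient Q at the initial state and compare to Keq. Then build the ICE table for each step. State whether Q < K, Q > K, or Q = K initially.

Q₀ = 3.8458e-04 vs Keq = 1.9140e-04 ⇒ Q>K, reverse
Step 1:
                  A         M         G         J
  init      0.01011   0.04313   0.01452    0.6539
  Δ        0.001611 -0.001611 -0.003223 -0.003223
  eq        0.01172   0.04152    0.0113    0.6507
  solve Keq expr → x = -0.001611; check Q = 1.9140e-04
Then remove 0.006934 M of M.
Step 2:
                  A         M         G         J
  init      0.01172   0.03458    0.0113    0.6507
  Δ       -3.9387e-04 3.9387e-04 7.8774e-04 7.8774e-04
  eq        0.01133   0.03498   0.01208    0.6515
  solve Keq expr → x = 3.9387e-04; check Q = 1.9140e-04

Q₀ = 3.8458e-04; Q > K (proceeds reverse)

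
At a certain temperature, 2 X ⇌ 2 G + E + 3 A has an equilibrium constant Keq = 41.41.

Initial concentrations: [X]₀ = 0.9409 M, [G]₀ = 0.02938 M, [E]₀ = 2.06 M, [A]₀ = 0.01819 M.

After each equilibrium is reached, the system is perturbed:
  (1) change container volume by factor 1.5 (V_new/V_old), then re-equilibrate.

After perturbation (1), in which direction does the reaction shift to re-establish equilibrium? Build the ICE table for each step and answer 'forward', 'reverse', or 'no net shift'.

Direction: forward

Q₀ = 1.2089e-08 vs Keq = 41.41 ⇒ Q<K, forward
Step 1:
                  X         G         E         A
  init       0.9409   0.02938      2.06   0.01819
  Δ         -0.7272    0.7272    0.3636     1.091
  eq         0.2137    0.7565     2.424     1.109
  solve Keq expr → x = 0.3636; check Q = 41.41
Then change container volume by factor 1.5 (V_new/V_old).
Step 2:
                  X         G         E         A
  init       0.1425    0.5044     1.616    0.7393
  Δ        -0.05822   0.05822   0.02911   0.08733
  eq        0.08427    0.5626     1.645    0.8266
  solve Keq expr → x = 0.02911; check Q = 41.41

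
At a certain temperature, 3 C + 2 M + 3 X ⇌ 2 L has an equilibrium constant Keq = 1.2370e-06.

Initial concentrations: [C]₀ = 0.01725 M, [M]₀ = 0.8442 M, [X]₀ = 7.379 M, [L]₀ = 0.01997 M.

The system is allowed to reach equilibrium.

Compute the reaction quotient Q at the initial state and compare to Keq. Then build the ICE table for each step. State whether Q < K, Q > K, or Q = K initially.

Q₀ = 0.2713; Q > K (proceeds reverse)

Q₀ = 0.2713 vs Keq = 1.2370e-06 ⇒ Q>K, reverse
Step 1:
                    C           M           X           L
  I           0.01725      0.8442       7.379     0.01997
  C           0.02966     0.01977     0.02966    -0.01977
  E           0.04691       0.864       7.409  1.9687e-04
  solve Keq expr → x = -0.009887; check Q = 1.2370e-06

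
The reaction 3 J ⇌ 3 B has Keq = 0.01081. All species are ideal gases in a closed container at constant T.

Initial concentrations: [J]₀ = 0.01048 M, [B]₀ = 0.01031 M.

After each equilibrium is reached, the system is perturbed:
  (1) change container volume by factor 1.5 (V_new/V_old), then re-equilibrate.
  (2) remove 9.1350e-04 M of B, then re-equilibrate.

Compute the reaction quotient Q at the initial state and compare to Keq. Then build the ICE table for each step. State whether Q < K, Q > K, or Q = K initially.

Q₀ = 0.9521 vs Keq = 0.01081 ⇒ Q>K, reverse
Step 1:
                   J          B
  init       0.01048    0.01031
  Δ         0.006545  -0.006545
  eq         0.01703   0.003765
  solve Keq expr → x = -0.002182; check Q = 0.01081
Then change container volume by factor 1.5 (V_new/V_old).
Step 2:
                   J          B
  init       0.01135    0.00251
  Δ                0          0
  eq         0.01135    0.00251
  solve Keq expr → x = 0; check Q = 0.01081
Then remove 9.1350e-04 M of B.
Step 3:
                   J          B
  init       0.01135   0.001596
  Δ       -7.4809e-04 7.4809e-04
  eq          0.0106   0.002344
  solve Keq expr → x = 2.4936e-04; check Q = 0.01081

Q₀ = 0.9521; Q > K (proceeds reverse)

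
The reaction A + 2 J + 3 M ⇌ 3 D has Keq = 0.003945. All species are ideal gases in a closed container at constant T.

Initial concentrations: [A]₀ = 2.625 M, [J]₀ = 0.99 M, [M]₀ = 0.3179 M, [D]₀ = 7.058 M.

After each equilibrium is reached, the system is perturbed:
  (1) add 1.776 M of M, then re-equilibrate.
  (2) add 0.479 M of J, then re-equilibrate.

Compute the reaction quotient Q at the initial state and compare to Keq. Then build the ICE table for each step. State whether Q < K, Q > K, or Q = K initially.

Q₀ = 4254; Q > K (proceeds reverse)

Q₀ = 4254 vs Keq = 0.003945 ⇒ Q>K, reverse
Step 1:
                  A         J         M         D
  Initial     2.625      0.99    0.3179     7.058
  Change      1.416     2.832     4.248    -4.248
  Equil       4.041     3.822     4.566      2.81
  solve Keq expr → x = -1.416; check Q = 0.003945
Then add 1.776 M of M.
Step 2:
                  A         J         M         D
  Initial     4.041     3.822     6.342      2.81
  Change    -0.1708   -0.3416   -0.5123    0.5123
  Equil        3.87     3.481      5.83     3.322
  solve Keq expr → x = 0.1708; check Q = 0.003945
Then add 0.479 M of J.
Step 3:
                  A         J         M         D
  Initial      3.87      3.96      5.83     3.322
  Change    -0.0469   -0.0938   -0.1407    0.1407
  Equil       3.823     3.866     5.689     3.463
  solve Keq expr → x = 0.0469; check Q = 0.003945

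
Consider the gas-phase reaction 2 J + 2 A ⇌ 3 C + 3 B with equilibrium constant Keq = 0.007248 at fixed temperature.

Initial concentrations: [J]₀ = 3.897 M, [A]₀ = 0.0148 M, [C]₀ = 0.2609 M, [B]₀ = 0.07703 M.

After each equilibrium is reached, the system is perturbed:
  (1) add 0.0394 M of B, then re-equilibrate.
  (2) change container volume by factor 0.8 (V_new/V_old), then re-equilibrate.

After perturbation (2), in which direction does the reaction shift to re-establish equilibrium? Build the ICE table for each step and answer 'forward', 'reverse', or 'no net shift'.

Q₀ = 0.00244 vs Keq = 0.007248 ⇒ Q<K, forward
Step 1:
                  J         A         C         B
  Initial     3.897    0.0148    0.2609   0.07703
  Change  -0.004623 -0.004623  0.006935  0.006935
  Equil       3.892   0.01018    0.2678   0.08396
  solve Keq expr → x = 0.002312; check Q = 0.007248
Then add 0.0394 M of B.
Step 2:
                  J         A         C         B
  Initial     3.892   0.01018    0.2678    0.1234
  Change   0.005423  0.005423 -0.008135 -0.008135
  Equil       3.898    0.0156    0.2597    0.1152
  solve Keq expr → x = -0.002712; check Q = 0.007248
Then change container volume by factor 0.8 (V_new/V_old).
Step 3:
                  J         A         C         B
  Initial     4.872    0.0195    0.3246     0.144
  Change   0.003161  0.003161 -0.004741 -0.004741
  Equil       4.875   0.02266    0.3199    0.1393
  solve Keq expr → x = -0.00158; check Q = 0.007248

Direction: reverse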